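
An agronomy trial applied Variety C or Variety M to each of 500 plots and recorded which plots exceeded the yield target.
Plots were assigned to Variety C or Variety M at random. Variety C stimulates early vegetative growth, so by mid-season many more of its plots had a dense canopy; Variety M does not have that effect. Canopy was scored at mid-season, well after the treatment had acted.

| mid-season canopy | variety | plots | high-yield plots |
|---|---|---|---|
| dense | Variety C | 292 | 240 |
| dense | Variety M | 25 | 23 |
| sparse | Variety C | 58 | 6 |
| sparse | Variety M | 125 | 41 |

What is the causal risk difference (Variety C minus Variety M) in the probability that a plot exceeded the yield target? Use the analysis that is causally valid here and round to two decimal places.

The distribution of mid-season canopy is itself part of what the variety does — it is an intermediate outcome. Holding it fixed would remove that part of the effect; the total effect is the pooled difference.
The causal difference is the pooled difference: 0.703 − 0.427 = +0.276.

+0.28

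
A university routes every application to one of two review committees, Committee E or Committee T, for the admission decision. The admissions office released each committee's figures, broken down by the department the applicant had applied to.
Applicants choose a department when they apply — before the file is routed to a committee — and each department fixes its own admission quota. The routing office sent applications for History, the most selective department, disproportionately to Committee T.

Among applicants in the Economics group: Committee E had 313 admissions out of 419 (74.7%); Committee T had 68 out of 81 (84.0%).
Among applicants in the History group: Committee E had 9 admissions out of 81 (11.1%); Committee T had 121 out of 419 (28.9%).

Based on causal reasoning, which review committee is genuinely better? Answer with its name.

The imbalance in department arose from how applicants were allocated, not from anything the review committee did; and department independently affects the outcome. The pooled gap is confounded — condition on department.
Within each level — Economics: 74.7% vs 84.0%; History: 11.1% vs 28.9% — Committee T is higher every time.

Committee T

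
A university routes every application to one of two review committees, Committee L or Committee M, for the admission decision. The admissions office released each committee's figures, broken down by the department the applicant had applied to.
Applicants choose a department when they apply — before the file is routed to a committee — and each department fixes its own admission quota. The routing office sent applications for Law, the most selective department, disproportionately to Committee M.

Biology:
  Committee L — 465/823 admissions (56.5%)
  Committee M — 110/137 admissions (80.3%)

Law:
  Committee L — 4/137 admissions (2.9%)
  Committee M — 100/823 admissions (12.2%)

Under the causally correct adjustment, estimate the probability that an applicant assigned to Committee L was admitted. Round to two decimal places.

0.30

Department satisfies the back-door criterion: it is not a descendant of the review committee, and it blocks the spurious path from review committee to outcome. Adjusting for it (i.e., using the within-department rates) gives the causal effect.
Standardising Committee L to the population department mix: 0.500·465/823 + 0.500·4/137 = 0.297.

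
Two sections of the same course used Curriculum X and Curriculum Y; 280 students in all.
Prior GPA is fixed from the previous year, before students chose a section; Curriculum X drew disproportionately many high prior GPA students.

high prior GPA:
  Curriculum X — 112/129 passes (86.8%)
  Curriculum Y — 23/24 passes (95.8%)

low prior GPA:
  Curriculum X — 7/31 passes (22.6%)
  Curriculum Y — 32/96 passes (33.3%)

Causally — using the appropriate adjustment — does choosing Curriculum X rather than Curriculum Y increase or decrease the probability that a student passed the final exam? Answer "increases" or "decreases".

Prior GPA band differs across teaching methods for reasons unrelated to any effect of the teaching method itself, and it separately predicts the outcome — a classic confounder. We must compare within prior GPA band levels.
Within each level — high prior GPA: 86.8% vs 95.8%; low prior GPA: 22.6% vs 33.3% — Curriculum Y is higher every time.

decreases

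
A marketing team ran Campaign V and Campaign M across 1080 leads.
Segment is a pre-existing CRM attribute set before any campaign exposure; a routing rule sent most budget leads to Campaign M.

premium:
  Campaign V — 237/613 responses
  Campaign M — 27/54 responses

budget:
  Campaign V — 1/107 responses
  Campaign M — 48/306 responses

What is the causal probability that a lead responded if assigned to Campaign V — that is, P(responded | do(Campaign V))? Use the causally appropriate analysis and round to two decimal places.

0.24

The customer segment-specific comparison favours Campaign M throughout, but the pooled figures favour Campaign V. The question is whether to condition on customer segment.
Customer segment is set before the campaign has any effect — it is not caused by the campaign — and it independently drives the outcome. That makes it a confounder, so the causal comparison is within customer segment levels.
Standardising Campaign V to the population customer segment mix: 0.618·237/613 + 0.382·1/107 = 0.242.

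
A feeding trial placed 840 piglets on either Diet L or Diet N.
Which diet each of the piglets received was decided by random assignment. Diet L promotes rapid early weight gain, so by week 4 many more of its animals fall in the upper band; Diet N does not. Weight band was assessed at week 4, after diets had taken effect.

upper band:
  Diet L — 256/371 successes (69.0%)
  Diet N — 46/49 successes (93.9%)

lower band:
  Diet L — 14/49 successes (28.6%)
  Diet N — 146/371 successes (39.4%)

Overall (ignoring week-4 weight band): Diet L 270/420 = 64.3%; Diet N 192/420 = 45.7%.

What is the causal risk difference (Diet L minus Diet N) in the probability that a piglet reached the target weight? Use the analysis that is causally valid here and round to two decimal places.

+0.19

Stratifying would compare diets among piglets the diets themselves sorted into week-4 weight band groups — a form of selection on an intermediate. The unconditioned pooled rates give the total causal effect.
The causal difference is the pooled difference: 0.643 − 0.457 = +0.186.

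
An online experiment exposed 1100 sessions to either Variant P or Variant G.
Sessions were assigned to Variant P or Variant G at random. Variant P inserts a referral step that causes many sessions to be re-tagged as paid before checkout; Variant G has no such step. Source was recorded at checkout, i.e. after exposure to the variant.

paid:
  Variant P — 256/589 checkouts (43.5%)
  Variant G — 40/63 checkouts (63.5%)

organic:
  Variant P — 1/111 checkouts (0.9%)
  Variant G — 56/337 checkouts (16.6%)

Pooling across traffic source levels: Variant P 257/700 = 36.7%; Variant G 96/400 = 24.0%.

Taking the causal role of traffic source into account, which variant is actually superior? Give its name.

Variant P

Traffic source lies on the pathway variant → traffic source → outcome, so adjusting for it blocks the indirect effect. For the total causal effect of variant, use the unadjusted pooled rates.
Pooled: Variant P 36.7% vs Variant G 24.0%; Variant P is higher overall.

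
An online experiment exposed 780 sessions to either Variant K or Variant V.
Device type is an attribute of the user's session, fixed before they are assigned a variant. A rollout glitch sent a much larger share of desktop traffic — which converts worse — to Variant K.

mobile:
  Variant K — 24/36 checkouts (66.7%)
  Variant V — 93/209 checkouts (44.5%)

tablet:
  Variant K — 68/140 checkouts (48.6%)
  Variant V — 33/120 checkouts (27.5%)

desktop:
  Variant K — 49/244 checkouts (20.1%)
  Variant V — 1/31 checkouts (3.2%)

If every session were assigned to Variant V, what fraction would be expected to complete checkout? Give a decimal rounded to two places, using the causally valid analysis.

0.24

Since device type is a pre-existing factor (not a product of the variant) and it affects the outcome on its own, it is a confounder. The stratified rates, not the pooled rate, identify the causal effect.
Standardising Variant V to the population device type mix: 0.314·93/209 + 0.333·33/120 + 0.353·1/31 = 0.243.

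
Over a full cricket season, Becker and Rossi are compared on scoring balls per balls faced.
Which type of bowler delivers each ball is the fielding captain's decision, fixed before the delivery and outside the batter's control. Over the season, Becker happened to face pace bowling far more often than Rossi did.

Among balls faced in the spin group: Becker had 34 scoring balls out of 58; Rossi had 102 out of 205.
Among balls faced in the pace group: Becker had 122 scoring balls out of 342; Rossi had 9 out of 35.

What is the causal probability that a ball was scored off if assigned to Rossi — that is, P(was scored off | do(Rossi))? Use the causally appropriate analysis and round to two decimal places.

0.36

Within every bowling type level Becker has the higher rate, yet pooled Rossi does — Simpson's reversal.
Bowling type is set before the player has any effect — it is not caused by the player — and it independently drives the outcome. That makes it a confounder, so the causal comparison is within bowling type levels.
Standardising Rossi to the population bowling type mix: 0.411·102/205 + 0.589·9/35 = 0.356.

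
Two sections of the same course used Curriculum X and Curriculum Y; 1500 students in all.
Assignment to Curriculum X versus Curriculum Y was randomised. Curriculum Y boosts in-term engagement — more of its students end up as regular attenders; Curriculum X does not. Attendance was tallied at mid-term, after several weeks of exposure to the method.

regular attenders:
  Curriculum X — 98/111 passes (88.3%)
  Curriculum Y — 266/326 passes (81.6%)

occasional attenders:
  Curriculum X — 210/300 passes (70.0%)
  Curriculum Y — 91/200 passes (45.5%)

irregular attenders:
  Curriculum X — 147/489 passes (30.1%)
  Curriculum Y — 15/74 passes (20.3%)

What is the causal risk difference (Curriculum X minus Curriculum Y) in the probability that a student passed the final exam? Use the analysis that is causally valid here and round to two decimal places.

The stratified and pooled comparisons disagree (Curriculum X wins within each mid-term attendance; Curriculum Y wins overall), so the answer turns on the causal role of mid-term attendance.
Mid-term attendance lies on the pathway teaching method → mid-term attendance → outcome, so adjusting for it blocks the indirect effect. For the total causal effect of teaching method, use the unadjusted pooled rates.
The causal difference is the pooled difference: 0.506 − 0.620 = -0.114.

-0.11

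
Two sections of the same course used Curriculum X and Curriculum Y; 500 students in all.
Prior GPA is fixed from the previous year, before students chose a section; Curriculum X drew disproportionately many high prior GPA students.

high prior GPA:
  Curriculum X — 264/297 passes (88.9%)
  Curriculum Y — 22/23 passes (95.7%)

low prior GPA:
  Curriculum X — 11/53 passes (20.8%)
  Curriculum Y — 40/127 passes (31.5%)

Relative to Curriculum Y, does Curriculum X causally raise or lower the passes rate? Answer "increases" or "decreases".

Curriculum Y is higher inside every prior GPA band stratum but Curriculum X is higher in aggregate. Whether to stratify depends on how prior GPA band relates to the teaching method.
Here prior GPA band is a common cause — it drives both which teaching method a case falls under and the outcome. The crude comparison mixes populations; the stratum-specific rates are the causally relevant ones.
Within each level — high prior GPA: 88.9% vs 95.7%; low prior GPA: 20.8% vs 31.5% — Curriculum Y is higher every time.

decreases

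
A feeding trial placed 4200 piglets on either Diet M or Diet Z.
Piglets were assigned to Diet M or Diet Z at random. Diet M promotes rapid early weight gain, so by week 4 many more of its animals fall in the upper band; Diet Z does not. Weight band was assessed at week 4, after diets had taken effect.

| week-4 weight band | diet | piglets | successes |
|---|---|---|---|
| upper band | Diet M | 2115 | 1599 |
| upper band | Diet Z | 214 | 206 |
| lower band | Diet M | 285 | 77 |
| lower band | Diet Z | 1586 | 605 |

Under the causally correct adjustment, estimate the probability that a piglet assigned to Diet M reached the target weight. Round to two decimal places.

Because the diet influences week-4 weight band, week-4 weight band is a post-treatment mediator, not a confounder. Stratifying on it would bias the estimate; the causal effect is the crude pooled difference.
So P(outcome | do(Diet M)) is just the pooled rate for Diet M: 1676/2400 = 0.698.

0.70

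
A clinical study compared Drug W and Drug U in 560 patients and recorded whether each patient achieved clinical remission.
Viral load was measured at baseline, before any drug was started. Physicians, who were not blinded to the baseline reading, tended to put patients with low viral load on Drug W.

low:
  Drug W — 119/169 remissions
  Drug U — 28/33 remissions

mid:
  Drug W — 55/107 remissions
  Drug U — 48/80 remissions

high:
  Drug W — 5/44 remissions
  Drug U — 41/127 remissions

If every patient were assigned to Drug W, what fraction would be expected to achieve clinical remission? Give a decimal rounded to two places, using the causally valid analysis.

0.46

Since viral load is a pre-existing factor (not a product of the drug) and it affects the outcome on its own, it is a confounder. The stratified rates, not the pooled rate, identify the causal effect.
Standardising Drug W to the population viral load mix: 0.361·119/169 + 0.334·55/107 + 0.305·5/44 = 0.460.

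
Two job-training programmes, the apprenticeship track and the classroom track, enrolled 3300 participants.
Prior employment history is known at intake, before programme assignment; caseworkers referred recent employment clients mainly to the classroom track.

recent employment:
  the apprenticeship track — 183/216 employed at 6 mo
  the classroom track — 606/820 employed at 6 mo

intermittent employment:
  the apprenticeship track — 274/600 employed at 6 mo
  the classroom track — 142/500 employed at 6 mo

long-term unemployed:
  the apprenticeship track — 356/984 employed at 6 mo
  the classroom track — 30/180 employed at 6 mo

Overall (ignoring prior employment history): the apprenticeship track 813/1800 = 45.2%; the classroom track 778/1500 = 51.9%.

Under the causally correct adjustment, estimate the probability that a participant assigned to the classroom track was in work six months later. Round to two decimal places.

The prior employment history-specific comparison favours the apprenticeship track throughout, but the pooled figures favour the classroom track. The question is whether to condition on prior employment history.
Nothing the programme does changes prior employment history; the imbalance is an allocation artefact. With prior employment history also predicting the outcome, the pooled figure is confounded, and the within-stratum comparison is the causal one.
Standardising the classroom track to the population prior employment history mix: 0.314·606/820 + 0.333·142/500 + 0.353·30/180 = 0.385.

0.39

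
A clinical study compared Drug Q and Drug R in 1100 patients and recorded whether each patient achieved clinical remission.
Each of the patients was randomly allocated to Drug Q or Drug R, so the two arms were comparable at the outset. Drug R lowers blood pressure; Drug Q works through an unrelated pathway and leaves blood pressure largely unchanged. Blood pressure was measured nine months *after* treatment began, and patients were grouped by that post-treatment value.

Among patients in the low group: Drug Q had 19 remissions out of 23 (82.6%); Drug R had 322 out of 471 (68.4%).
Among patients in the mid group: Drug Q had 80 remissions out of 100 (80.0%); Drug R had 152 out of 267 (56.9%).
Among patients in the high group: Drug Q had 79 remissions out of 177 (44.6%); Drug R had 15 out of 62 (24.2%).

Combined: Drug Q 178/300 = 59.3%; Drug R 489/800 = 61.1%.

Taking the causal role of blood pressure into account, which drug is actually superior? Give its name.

Drug R

The stratified and pooled comparisons disagree (Drug Q wins within each blood pressure; Drug R wins overall), so the answer turns on the causal role of blood pressure.
Blood pressure here is a post-treatment variable shaped by the drug; conditioning on it would introduce bias rather than remove it. The overall comparison is the causal one.
Pooled: Drug Q 59.3% vs Drug R 61.1%; Drug R is higher overall.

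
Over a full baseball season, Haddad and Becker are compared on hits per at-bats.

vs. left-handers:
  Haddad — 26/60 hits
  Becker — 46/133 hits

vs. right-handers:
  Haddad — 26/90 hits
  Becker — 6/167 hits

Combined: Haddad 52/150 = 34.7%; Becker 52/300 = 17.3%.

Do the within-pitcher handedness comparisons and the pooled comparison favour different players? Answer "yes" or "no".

Within each pitcher handedness level (vs. left-handers 43.3% vs 34.6%; vs. right-handers 28.9% vs 3.6%), Haddad has the higher rate every time. Pooled: 34.7% vs 17.3% — Haddad has the higher rate overall. They agree.

no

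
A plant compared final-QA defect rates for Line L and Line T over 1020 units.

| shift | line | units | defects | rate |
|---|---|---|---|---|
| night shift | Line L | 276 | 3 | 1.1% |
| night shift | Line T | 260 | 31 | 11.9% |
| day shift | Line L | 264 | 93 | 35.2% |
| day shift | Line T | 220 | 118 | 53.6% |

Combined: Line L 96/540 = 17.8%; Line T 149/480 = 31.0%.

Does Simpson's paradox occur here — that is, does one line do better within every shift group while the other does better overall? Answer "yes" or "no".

Within each shift level (night shift 1.1% vs 11.9%; day shift 35.2% vs 53.6%), Line L has the lower rate every time. Pooled: 17.8% vs 31.0% — Line L has the lower rate overall. They agree.

no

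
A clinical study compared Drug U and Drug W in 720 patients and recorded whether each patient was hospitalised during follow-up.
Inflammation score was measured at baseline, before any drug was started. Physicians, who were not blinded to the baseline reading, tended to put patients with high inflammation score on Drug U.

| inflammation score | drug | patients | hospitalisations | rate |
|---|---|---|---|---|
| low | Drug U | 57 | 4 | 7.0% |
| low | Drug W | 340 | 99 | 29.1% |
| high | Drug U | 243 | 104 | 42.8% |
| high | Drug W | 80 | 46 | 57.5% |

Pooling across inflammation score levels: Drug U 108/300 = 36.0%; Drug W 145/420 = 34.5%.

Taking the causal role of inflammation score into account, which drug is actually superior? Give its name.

Since inflammation score is a pre-existing factor (not a product of the drug) and it affects the outcome on its own, it is a confounder. The stratified rates, not the pooled rate, identify the causal effect.
Within each level — low: 7.0% vs 29.1%; high: 42.8% vs 57.5% — Drug U is lower every time.

Drug U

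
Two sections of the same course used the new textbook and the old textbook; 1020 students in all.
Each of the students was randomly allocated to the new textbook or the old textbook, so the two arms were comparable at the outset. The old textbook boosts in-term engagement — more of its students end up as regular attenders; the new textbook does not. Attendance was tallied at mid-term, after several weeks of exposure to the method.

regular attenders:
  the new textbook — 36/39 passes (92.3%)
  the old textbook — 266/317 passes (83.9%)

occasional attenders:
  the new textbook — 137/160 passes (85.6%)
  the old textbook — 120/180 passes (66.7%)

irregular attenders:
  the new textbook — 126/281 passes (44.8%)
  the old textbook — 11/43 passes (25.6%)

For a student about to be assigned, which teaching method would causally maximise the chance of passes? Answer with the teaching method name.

the new textbook is higher inside every mid-term attendance stratum but the old textbook is higher in aggregate. Whether to stratify depends on how mid-term attendance relates to the teaching method.
Mid-term attendance is recorded after the teaching method and is itself shifted by it — it sits on the causal path from teaching method to outcome. Conditioning on a mediator would strip out part of the effect we want; the pooled comparison gives the total causal effect.
Pooled: the new textbook 62.3% vs the old textbook 73.5%; the old textbook is higher overall.

the old textbook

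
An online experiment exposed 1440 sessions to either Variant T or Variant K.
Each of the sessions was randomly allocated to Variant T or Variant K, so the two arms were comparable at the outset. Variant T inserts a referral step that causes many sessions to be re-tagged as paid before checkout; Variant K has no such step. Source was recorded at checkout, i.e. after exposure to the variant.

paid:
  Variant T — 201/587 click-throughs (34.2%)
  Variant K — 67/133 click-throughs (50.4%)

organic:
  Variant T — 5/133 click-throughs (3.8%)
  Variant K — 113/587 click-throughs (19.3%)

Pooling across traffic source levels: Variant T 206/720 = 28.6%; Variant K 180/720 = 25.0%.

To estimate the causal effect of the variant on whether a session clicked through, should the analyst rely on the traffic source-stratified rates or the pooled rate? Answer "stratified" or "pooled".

pooled

Traffic source lies on the pathway variant → traffic source → outcome, so adjusting for it blocks the indirect effect. For the total causal effect of variant, use the unadjusted pooled rates.
Pooled: Variant T 28.6% vs Variant K 25.0%; Variant T is higher overall.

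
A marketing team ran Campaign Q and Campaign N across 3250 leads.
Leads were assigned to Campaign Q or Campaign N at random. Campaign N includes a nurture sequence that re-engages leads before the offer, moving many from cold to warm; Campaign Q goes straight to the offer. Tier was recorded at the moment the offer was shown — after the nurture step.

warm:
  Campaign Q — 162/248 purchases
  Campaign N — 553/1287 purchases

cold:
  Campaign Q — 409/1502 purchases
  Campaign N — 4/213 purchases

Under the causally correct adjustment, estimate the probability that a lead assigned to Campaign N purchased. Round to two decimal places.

The engagement tier-specific comparison favours Campaign Q throughout, but the pooled figures favour Campaign N. The question is whether to condition on engagement tier.
Because the campaign influences engagement tier, engagement tier is a post-treatment mediator, not a confounder. Stratifying on it would bias the estimate; the causal effect is the crude pooled difference.
So P(outcome | do(Campaign N)) is just the pooled rate for Campaign N: 557/1500 = 0.371.

0.37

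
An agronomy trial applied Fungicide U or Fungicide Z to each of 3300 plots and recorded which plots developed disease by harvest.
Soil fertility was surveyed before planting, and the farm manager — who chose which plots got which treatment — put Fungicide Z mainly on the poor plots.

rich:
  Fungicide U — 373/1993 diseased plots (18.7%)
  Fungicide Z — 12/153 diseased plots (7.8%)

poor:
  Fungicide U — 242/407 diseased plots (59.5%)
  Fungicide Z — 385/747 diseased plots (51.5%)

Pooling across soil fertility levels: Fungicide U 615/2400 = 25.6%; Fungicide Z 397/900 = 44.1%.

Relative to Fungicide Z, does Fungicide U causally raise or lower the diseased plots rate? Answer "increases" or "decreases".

increases

Soil fertility satisfies the back-door criterion: it is not a descendant of the fungicide, and it blocks the spurious path from fungicide to outcome. Adjusting for it (i.e., using the within-soil fertility rates) gives the causal effect.
Within each level — rich: 18.7% vs 7.8%; poor: 59.5% vs 51.5% — Fungicide Z is lower every time.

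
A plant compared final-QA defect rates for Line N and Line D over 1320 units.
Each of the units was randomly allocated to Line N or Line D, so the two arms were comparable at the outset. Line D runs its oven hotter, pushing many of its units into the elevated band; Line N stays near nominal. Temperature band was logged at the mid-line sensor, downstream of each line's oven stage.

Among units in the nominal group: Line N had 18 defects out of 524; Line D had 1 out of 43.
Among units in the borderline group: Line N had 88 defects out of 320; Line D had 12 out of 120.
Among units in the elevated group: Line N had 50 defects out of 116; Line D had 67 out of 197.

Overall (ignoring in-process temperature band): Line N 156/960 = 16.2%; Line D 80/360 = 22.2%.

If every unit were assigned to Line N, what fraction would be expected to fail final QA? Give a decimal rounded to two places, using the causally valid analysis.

0.16

In-process temperature band lies on the pathway line → in-process temperature band → outcome, so adjusting for it blocks the indirect effect. For the total causal effect of line, use the unadjusted pooled rates.
So P(outcome | do(Line N)) is just the pooled rate for Line N: 156/960 = 0.163.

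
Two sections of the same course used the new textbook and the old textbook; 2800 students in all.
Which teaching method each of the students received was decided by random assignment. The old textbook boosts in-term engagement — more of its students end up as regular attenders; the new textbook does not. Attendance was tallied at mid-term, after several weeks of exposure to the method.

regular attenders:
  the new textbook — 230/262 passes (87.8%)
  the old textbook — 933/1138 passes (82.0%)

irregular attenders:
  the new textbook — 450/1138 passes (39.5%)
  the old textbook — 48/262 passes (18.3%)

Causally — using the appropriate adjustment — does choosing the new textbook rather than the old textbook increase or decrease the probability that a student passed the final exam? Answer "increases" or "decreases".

decreases

The mid-term attendance-specific comparison favours the new textbook throughout, but the pooled figures favour the old textbook. The question is whether to condition on mid-term attendance.
Because the teaching method influences mid-term attendance, mid-term attendance is a post-treatment mediator, not a confounder. Stratifying on it would bias the estimate; the causal effect is the crude pooled difference.
Pooled: the new textbook 48.6% vs the old textbook 70.1%; the old textbook is higher overall.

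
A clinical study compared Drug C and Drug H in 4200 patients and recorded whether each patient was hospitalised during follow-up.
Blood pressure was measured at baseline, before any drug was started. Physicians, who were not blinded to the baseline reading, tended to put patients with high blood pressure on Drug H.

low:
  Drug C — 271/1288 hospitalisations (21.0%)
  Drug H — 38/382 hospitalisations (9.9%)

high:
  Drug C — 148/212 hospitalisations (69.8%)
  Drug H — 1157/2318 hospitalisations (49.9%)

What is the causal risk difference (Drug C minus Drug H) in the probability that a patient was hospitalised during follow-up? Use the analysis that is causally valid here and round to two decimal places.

+0.16

The imbalance in blood pressure arose from how patients were allocated, not from anything the drug did; and blood pressure independently affects the outcome. The pooled gap is confounded — condition on blood pressure.
Adjusting over the population distribution of blood pressure: 0.398·(0.210−0.099) + 0.602·(0.698−0.499) = +0.164.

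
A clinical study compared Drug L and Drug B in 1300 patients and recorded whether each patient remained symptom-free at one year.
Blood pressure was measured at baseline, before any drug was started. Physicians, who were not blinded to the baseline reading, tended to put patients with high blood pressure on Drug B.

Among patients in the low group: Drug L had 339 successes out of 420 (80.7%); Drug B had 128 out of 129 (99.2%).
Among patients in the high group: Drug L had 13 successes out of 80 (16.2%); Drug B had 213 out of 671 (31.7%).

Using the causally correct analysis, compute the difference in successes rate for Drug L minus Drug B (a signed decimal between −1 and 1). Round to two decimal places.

The imbalance in blood pressure arose from how patients were allocated, not from anything the drug did; and blood pressure independently affects the outcome. The pooled gap is confounded — condition on blood pressure.
Adjusting over the population distribution of blood pressure: 0.422·(0.807−0.992) + 0.578·(0.163−0.317) = -0.168.

-0.17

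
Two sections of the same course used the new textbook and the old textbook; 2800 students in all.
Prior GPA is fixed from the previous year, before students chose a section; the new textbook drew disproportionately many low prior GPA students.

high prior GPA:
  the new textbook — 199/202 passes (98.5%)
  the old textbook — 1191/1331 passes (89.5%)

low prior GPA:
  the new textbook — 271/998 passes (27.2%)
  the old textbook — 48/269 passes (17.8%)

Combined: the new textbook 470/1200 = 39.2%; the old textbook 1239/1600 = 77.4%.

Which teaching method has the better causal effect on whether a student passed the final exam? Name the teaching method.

Prior GPA band differs across teaching methods for reasons unrelated to any effect of the teaching method itself, and it separately predicts the outcome — a classic confounder. We must compare within prior GPA band levels.
Within each level — high prior GPA: 98.5% vs 89.5%; low prior GPA: 27.2% vs 17.8% — the new textbook is higher every time.

the new textbook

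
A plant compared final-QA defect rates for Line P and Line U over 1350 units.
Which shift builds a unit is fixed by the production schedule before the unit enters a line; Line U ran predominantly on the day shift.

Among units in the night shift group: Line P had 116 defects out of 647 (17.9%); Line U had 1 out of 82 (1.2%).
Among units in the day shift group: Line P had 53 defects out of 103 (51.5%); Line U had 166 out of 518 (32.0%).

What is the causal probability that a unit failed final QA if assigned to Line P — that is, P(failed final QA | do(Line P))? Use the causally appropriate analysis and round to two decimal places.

0.33

Since shift is a pre-existing factor (not a product of the line) and it affects the outcome on its own, it is a confounder. The stratified rates, not the pooled rate, identify the causal effect.
Standardising Line P to the population shift mix: 0.540·116/647 + 0.460·53/103 = 0.334.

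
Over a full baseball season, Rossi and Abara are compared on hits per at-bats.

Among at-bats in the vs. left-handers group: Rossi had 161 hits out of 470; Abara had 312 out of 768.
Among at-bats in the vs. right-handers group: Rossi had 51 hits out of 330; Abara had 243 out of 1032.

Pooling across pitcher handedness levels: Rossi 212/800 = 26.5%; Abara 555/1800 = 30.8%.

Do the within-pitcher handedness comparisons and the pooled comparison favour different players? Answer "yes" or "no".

no

Within each pitcher handedness level (vs. left-handers 34.3% vs 40.6%; vs. right-handers 15.5% vs 23.5%), Abara has the higher rate every time. Pooled: 26.5% vs 30.8% — Abara has the higher rate overall. They agree.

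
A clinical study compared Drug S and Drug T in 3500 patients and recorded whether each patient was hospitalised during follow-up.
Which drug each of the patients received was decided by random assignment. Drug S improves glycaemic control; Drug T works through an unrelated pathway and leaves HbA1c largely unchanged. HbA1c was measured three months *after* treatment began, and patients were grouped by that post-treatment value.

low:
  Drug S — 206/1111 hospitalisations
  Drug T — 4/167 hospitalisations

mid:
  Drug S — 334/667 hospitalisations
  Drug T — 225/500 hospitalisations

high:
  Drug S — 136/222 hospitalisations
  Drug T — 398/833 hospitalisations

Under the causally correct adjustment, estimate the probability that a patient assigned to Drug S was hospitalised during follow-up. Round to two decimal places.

HbA1c lies on the pathway drug → HbA1c → outcome, so adjusting for it blocks the indirect effect. For the total causal effect of drug, use the unadjusted pooled rates.
So P(outcome | do(Drug S)) is just the pooled rate for Drug S: 676/2000 = 0.338.

0.34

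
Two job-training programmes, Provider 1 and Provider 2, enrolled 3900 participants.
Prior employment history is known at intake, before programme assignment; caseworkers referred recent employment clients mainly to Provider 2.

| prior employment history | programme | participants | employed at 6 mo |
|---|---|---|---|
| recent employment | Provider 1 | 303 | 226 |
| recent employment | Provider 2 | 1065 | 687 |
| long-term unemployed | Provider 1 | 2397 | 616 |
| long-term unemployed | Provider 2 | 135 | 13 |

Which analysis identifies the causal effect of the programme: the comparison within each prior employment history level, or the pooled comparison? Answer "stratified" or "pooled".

stratified

Here prior employment history is a common cause — it drives both which programme a case falls under and the outcome. The crude comparison mixes populations; the stratum-specific rates are the causally relevant ones.
Within each level — recent employment: 74.6% vs 64.5%; long-term unemployed: 25.7% vs 9.6% — Provider 1 is higher every time.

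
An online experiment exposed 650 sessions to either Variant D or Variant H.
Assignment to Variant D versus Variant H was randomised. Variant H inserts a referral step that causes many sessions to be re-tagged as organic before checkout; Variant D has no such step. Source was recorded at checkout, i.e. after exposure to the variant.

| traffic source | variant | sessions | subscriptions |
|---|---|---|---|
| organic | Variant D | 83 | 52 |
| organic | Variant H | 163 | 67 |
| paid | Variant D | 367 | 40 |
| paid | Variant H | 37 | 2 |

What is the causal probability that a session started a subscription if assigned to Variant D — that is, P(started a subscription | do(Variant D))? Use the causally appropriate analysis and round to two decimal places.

0.20

The stratified and pooled comparisons disagree (Variant D wins within each traffic source; Variant H wins overall), so the answer turns on the causal role of traffic source.
Traffic source lies on the pathway variant → traffic source → outcome, so adjusting for it blocks the indirect effect. For the total causal effect of variant, use the unadjusted pooled rates.
So P(outcome | do(Variant D)) is just the pooled rate for Variant D: 92/450 = 0.204.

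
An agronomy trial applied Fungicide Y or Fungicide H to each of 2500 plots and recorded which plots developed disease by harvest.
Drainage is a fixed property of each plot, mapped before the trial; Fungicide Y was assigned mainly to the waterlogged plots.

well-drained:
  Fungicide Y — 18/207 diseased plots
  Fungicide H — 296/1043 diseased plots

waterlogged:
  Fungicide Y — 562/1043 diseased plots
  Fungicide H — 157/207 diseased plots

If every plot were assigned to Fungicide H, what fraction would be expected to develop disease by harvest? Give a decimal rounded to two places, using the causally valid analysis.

0.52

The field drainage-specific comparison favours Fungicide Y throughout, but the pooled figures favour Fungicide H. The question is whether to condition on field drainage.
Here field drainage is a common cause — it drives both which fungicide a case falls under and the outcome. The crude comparison mixes populations; the stratum-specific rates are the causally relevant ones.
Standardising Fungicide H to the population field drainage mix: 0.500·296/1043 + 0.500·157/207 = 0.521.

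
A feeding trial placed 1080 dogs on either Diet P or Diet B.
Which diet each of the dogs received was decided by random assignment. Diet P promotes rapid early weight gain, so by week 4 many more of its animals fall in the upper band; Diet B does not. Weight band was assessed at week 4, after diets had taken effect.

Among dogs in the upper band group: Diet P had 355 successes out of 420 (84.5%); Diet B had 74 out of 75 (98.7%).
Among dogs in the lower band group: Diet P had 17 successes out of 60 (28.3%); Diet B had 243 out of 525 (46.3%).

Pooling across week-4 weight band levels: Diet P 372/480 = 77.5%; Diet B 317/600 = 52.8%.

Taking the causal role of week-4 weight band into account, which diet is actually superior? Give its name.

Diet P

Because the diet influences week-4 weight band, week-4 weight band is a post-treatment mediator, not a confounder. Stratifying on it would bias the estimate; the causal effect is the crude pooled difference.
Pooled: Diet P 77.5% vs Diet B 52.8%; Diet P is higher overall.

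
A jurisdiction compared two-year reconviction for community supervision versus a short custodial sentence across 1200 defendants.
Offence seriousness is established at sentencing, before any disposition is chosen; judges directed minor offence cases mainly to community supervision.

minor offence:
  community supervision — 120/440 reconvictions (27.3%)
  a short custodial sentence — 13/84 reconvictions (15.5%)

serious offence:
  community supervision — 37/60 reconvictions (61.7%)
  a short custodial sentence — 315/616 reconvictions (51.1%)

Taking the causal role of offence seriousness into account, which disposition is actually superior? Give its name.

a short custodial sentence

Nothing the disposition does changes offence seriousness; the imbalance is an allocation artefact. With offence seriousness also predicting the outcome, the pooled figure is confounded, and the within-stratum comparison is the causal one.
Within each level — minor offence: 27.3% vs 15.5%; serious offence: 61.7% vs 51.1% — a short custodial sentence is lower every time.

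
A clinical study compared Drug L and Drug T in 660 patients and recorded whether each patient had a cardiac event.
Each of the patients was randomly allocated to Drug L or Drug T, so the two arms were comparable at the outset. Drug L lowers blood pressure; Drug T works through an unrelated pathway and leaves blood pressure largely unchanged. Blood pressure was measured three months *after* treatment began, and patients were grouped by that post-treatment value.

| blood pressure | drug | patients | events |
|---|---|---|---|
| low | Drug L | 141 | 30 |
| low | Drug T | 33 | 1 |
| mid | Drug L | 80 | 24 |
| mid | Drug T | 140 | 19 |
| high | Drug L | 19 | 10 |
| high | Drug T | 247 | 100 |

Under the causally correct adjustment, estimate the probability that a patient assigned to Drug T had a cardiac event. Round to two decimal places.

Drug T is lower inside every blood pressure stratum but Drug L is lower in aggregate. Whether to stratify depends on how blood pressure relates to the drug.
Stratifying would compare drugs among patients the drugs themselves sorted into blood pressure groups — a form of selection on an intermediate. The unconditioned pooled rates give the total causal effect.
So P(outcome | do(Drug T)) is just the pooled rate for Drug T: 120/420 = 0.286.

0.29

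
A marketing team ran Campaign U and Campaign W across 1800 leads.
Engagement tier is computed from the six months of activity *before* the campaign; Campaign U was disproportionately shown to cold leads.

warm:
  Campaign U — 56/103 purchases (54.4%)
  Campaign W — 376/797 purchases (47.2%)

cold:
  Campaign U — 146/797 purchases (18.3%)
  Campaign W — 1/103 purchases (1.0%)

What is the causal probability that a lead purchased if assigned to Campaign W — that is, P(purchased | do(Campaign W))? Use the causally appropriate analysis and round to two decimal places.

0.24

The stratified and pooled comparisons disagree (Campaign U wins within each engagement tier; Campaign W wins overall), so the answer turns on the causal role of engagement tier.
Engagement tier is set before the campaign has any effect — it is not caused by the campaign — and it independently drives the outcome. That makes it a confounder, so the causal comparison is within engagement tier levels.
Standardising Campaign W to the population engagement tier mix: 0.500·376/797 + 0.500·1/103 = 0.241.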